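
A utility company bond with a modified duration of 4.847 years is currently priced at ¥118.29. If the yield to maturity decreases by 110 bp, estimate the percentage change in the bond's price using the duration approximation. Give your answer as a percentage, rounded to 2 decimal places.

Duration approximation: ΔP/P ≈ -D_mod · Δy = -4.847 × (-0.011) = +0.053317.
As a percentage: +5.3317%.

+5.33%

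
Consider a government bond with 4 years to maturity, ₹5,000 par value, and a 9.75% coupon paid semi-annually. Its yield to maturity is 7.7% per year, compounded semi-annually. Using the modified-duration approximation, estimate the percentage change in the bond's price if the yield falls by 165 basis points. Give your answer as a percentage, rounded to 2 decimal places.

+5.45%

Periodic yield y = 0.0385. Modified duration first:
  t   CF        PV=CF/(1+0.0385)^t    t·PV
  1       243.75       234.7135       234.7135
  2       243.75       226.0121       452.0241
  3       243.75       217.6332       652.8996
  4       243.75       209.5649       838.2597
  5       243.75       201.7958     1,008.9790
  6       243.75       194.3147     1,165.8881
  7       243.75       187.1109     1,309.7764
  8     5,243.75     3,876.0554    31,008.4429
  Σ                  5,347.2005    36,670.9833
P = 5,347.2005; D_Mac = 6.85798 half-year periods = 3.42899 yrs; D_mod = 3.42899/(1+0.0385) = 3.30187 yrs.
ΔP/P ≈ -D_mod · Δy = -3.30187 × (-0.0165) = +0.054481 = +5.4481%.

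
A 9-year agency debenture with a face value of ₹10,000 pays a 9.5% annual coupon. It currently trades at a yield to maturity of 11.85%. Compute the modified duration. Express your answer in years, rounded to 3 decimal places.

5.581 years

Periodic yield y = 0.1185. First find Macaulay duration:
  t   CF        PV=CF/(1+0.1185)^t    t·PV
  1       950.00       849.3518       849.3518
  2       950.00       759.3668     1,518.7337
  3       950.00       678.9154     2,036.7461
  4       950.00       606.9874     2,427.9495
  5       950.00       542.6798     2,713.3990
  6       950.00       485.1853     2,911.1121
  7       950.00       433.7822     3,036.4751
  8       950.00       387.8249     3,102.5993
  9    10,950.00     3,996.5958    35,969.3618
  Σ                  8,740.6894    54,565.7284
P = 8,740.6894; Macaulay duration = 54,565.7284 / 8,740.6894 = 6.24273 years.
Modified duration = D_Mac / (1 + y) = 6.24273 / 1.1185 = 5.58134 years.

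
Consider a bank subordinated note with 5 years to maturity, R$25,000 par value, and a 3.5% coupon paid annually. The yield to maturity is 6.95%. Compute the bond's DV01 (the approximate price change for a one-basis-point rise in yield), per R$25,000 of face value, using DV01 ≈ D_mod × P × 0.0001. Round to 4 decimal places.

R$9.3153

Periodic yield y = 0.0695.
  t   CF        PV=CF/(1+0.0695)^t    t·PV
  1       875.00       818.1393       818.1393
  2       875.00       764.9736     1,529.9473
  3       875.00       715.2629     2,145.7886
  4       875.00       668.7825     2,675.1300
  5    25,875.00    18,491.6819    92,458.4095
  Σ                 21,458.8402    99,627.4147
P = 21,458.8402; D_Mac = 4.64272 yrs; D_mod = 4.34102 yrs.
DV01 ≈ 4.34102 × 21,458.8402 × 0.0001 = 9.315326.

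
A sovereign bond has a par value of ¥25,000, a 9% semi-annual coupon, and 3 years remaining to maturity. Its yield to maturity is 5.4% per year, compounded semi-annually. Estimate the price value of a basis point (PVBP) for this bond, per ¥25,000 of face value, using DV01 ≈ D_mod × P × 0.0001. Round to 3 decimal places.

Periodic yield y = 0.027.
  t   CF        PV=CF/(1+0.027)^t    t·PV
  1     1,125.00     1,095.4236     1,095.4236
  2     1,125.00     1,066.6247     2,133.2494
  3     1,125.00     1,038.5830     3,115.7489
  4     1,125.00     1,011.2784     4,045.1138
  5     1,125.00       984.6918     4,923.4588
  6    26,125.00    22,265.5608   133,593.3646
  Σ                 27,462.1622   148,906.3590
P = 27,462.1622; D_Mac = 5.42224 half-year periods = 2.71112 yrs; D_mod = 2.63984 yrs.
DV01 ≈ 2.63984 × 27,462.1622 × 0.0001 = 7.249579.

¥7.250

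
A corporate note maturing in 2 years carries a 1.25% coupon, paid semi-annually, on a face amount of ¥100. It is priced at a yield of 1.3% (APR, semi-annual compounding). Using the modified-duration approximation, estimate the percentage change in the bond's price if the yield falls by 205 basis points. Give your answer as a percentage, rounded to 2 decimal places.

Periodic yield y = 0.0065. Modified duration first:
  t   CF        PV=CF/(1+0.0065)^t    t·PV
  1        0.625         0.6210         0.6210
  2        0.625         0.6170         1.2339
  3        0.625         0.6130         1.8389
  4      100.625        98.0507       392.2029
  Σ                     99.9016       395.8966
P = 99.9016; D_Mac = 3.96287 half-year periods = 1.98143 yrs; D_mod = 1.98143/(1+0.0065) = 1.96864 yrs.
ΔP/P ≈ -D_mod · Δy = -1.96864 × (-0.0205) = +0.040357 = +4.0357%.

+4.04%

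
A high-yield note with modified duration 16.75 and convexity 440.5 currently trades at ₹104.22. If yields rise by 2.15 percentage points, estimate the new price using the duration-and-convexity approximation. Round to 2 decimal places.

Duration effect: -D_mod·Δy = -16.75 × (+0.0215) = -0.360125
Convexity effect: ½·C·(Δy)² = 0.5 × 440.5 × (0.0215)² = +0.1018105625
ΔP/P ≈ -0.360125 + 0.1018105625 = -0.2583144375
New price ≈ 104.22 × (1 - 0.2583144375) = 77.29846932375.

₹77.30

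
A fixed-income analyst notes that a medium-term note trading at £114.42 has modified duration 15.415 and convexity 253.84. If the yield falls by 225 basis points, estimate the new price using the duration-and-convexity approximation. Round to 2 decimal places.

£161.46

Duration effect: -D_mod·Δy = -15.415 × (-0.0225) = +0.3468375
Convexity effect: ½·C·(Δy)² = 0.5 × 253.84 × (-0.0225)² = +0.06425325
ΔP/P ≈ +0.3468375 + 0.06425325 = +0.41109075
New price ≈ 114.42 × (1 + 0.41109075) = 161.457003615.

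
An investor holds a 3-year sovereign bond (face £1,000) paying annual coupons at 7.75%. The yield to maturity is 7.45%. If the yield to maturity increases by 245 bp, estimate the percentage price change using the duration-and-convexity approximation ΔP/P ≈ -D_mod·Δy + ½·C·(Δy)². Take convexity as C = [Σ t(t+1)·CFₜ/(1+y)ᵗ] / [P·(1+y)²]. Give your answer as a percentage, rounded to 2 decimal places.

With y = 0.0745:
  t   CF        PV=CF/(1+0.0745)^t    t·PV        t(t+1)·PV
  1        77.50        72.1266        72.1266         144.2531
  2        77.50        67.1257       134.2514         402.7542
  3     1,077.50       868.5564     2,605.6692      10,422.6767
  Σ                  1,007.8087     2,812.0471      10,969.6840
P = 1,007.8087; D_Mac = 2.79026 yrs; D_mod = 2.59680 yrs; C = 9.42764.
Duration effect: -2.59680 × (+0.0245) = -0.063622
Convexity effect: 0.5 × 9.42764 × (0.0245)² = +0.0028295
ΔP/P ≈ -0.063622 + 0.0028295 = -0.060792 = -6.0792%.

-6.08%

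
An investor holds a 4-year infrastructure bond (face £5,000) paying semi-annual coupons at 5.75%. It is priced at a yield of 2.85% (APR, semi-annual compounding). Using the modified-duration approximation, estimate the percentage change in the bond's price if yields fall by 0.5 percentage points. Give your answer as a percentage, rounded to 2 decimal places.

Periodic yield y = 0.01425. Modified duration first:
  t   CF        PV=CF/(1+0.01425)^t    t·PV
  1       143.75       141.7303       141.7303
  2       143.75       139.7391       279.4781
  3       143.75       137.7758       413.3273
  4       143.75       135.8400       543.3601
  5       143.75       133.9315       669.6576
  6       143.75       132.0498       792.2988
  7       143.75       130.1945       911.3617
  8     5,143.75     4,593.2462    36,745.9694
  Σ                  5,544.5072    40,497.1833
P = 5,544.5072; D_Mac = 7.30402 half-year periods = 3.65201 yrs; D_mod = 3.65201/(1+0.01425) = 3.60070 yrs.
ΔP/P ≈ -D_mod · Δy = -3.60070 × (-0.005) = +0.018003 = +1.8003%.

+1.80%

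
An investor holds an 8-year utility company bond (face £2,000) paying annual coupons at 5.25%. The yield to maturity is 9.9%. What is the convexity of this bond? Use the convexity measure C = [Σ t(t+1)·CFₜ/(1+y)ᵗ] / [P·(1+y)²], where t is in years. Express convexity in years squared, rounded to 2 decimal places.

45.10

With y = 0.099:
  t   CF        PV=CF/(1+0.099)^t    t·PV        t(t+1)·PV
  1       105.00        95.5414        95.5414         191.0828
  2       105.00        86.9349       173.8697         521.6091
  3       105.00        79.1036       237.3108         949.2431
  4       105.00        71.9778       287.9112       1,439.5559
  5       105.00        65.4939       327.4695       1,964.8169
  6       105.00        59.5941       357.5645       2,502.9515
  7       105.00        54.2257       379.5801       3,036.6412
  8     2,105.00       989.1691     7,913.3532      71,220.1784
  Σ                  1,502.0405     9,772.6004      81,826.0789
P = 1,502.0405.
Convexity = Σ t(t+1)·PV / [P·(1+y)²] = 81,826.0789 / (1,502.0405 × 1.207801) = 45.10396.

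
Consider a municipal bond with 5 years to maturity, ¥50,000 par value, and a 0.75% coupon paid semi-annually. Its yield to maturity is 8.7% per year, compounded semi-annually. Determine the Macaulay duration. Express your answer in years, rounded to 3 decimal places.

Periodic yield y = 0.0435. Discount each cash flow and weight by its period:
  t   CF        PV=CF/(1+0.0435)^t    t·PV
  1       187.50       179.6838       179.6838
  2       187.50       172.1933       344.3867
  3       187.50       165.0152       495.0456
  4       187.50       158.1363       632.5450
  5       187.50       151.5441       757.7205
  6       187.50       145.2267       871.3604
  7       187.50       139.1727       974.2090
  8       187.50       133.3711     1,066.9686
  9       187.50       127.8113     1,150.3015
  10   50,187.50    32,784.6860   327,846.8601
  Σ                 34,156.8404   334,319.0811
Price P = Σ PV = 34,156.8404.
Macaulay duration = Σ(t·PV) / P = 334,319.0811 / 34,156.8404 = 9.78776 half-year periods.
In years: 9.78776 / 2 = 4.89388 years.

4.894 years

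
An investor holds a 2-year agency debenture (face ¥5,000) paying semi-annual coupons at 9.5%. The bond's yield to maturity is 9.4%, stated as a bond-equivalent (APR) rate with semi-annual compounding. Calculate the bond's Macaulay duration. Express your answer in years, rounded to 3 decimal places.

Periodic yield y = 0.047. Discount each cash flow and weight by its period:
  t   CF        PV=CF/(1+0.047)^t    t·PV
  1       237.50       226.8386       226.8386
  2       237.50       216.6558       433.3115
  3       237.50       206.9301       620.7902
  4     5,237.50     4,358.5026    17,434.0104
  Σ                  5,008.9270    18,714.9507
Price P = Σ PV = 5,008.9270.
Macaulay duration = Σ(t·PV) / P = 18,714.9507 / 5,008.9270 = 3.73632 half-year periods.
In years: 3.73632 / 2 = 1.86816 years.

1.868 years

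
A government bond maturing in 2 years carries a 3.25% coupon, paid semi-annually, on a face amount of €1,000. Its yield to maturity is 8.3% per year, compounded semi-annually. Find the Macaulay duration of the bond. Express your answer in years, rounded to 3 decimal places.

Periodic yield y = 0.0415. Discount each cash flow and weight by its period:
  t   CF        PV=CF/(1+0.0415)^t    t·PV
  1        16.25        15.6025        15.6025
  2        16.25        14.9808        29.9616
  3        16.25        14.3839        43.1516
  4     1,016.25       863.7011     3,454.8043
  Σ                    908.6682     3,543.5200
Price P = Σ PV = 908.6682.
Macaulay duration = Σ(t·PV) / P = 3,543.5200 / 908.6682 = 3.89969 half-year periods.
In years: 3.89969 / 2 = 1.94984 years.

1.950 years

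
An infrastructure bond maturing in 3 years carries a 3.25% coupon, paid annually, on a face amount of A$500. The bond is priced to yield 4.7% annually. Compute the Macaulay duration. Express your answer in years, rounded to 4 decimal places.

Periodic yield y = 0.047. Discount each cash flow and weight by its year:
  t   CF        PV=CF/(1+0.047)^t    t·PV
  1        16.25        15.5205        15.5205
  2        16.25        14.8238        29.6476
  3       516.25       449.8006     1,349.4018
  Σ                    480.1449     1,394.5699
Price P = Σ PV = 480.1449.
Macaulay duration = Σ(t·PV) / P = 1,394.5699 / 480.1449 = 2.90448 years.

2.9045 years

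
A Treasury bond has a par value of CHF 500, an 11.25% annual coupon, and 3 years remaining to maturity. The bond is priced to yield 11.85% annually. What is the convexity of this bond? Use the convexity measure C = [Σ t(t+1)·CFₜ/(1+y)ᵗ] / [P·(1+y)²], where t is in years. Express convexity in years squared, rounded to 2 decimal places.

With y = 0.1185:
  t   CF        PV=CF/(1+0.1185)^t    t·PV        t(t+1)·PV
  1        56.25        50.2906        50.2906         100.5811
  2        56.25        44.9625        89.9250         269.7751
  3       556.25       397.5228     1,192.5684       4,770.2738
  Σ                    492.7759     1,332.7840       5,140.6300
P = 492.7759.
Convexity = Σ t(t+1)·PV / [P·(1+y)²] = 5,140.6300 / (492.7759 × 1.251042) = 8.33863.

8.34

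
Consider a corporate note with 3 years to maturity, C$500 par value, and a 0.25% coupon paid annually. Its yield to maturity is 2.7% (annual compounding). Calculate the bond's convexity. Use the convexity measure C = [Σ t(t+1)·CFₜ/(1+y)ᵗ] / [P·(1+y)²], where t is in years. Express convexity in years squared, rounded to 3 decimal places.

With y = 0.027:
  t   CF        PV=CF/(1+0.027)^t    t·PV        t(t+1)·PV
  1         1.25         1.2171         1.2171           2.4343
  2         1.25         1.1851         2.3703           7.1108
  3       501.25       462.7464     1,388.2392       5,552.9569
  Σ                    465.1487     1,391.8266       5,562.5020
P = 465.1487.
Convexity = Σ t(t+1)·PV / [P·(1+y)²] = 5,562.5020 / (465.1487 × 1.054729) = 11.33803.

11.338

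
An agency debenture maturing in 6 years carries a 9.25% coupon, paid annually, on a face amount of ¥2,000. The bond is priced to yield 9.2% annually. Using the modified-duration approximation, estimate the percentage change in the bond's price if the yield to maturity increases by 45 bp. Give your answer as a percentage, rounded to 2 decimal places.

-2.01%

Periodic yield y = 0.092. Modified duration first:
  t   CF        PV=CF/(1+0.092)^t    t·PV
  1       185.00       169.4139       169.4139
  2       185.00       155.1410       310.2819
  3       185.00       142.0705       426.2114
  4       185.00       130.1012       520.4046
  5       185.00       119.1403       595.7013
  6     2,185.00     1,288.5925     7,731.5552
  Σ                  2,004.4593     9,753.5684
P = 2,004.4593; D_Mac = 4.86593 yrs; D_mod = 4.86593/(1+0.092) = 4.45598 yrs.
ΔP/P ≈ -D_mod · Δy = -4.45598 × (+0.0045) = -0.020052 = -2.0052%.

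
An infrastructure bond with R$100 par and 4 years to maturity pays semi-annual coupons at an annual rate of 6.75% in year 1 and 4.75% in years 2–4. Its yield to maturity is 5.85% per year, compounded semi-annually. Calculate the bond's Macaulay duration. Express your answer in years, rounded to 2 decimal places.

3.63 years

Periodic yield y = 0.02925. Discount each cash flow and weight by its period:
  t   CF        PV=CF/(1+0.02925)^t    t·PV
  1        3.375         3.2791         3.2791
  2        3.375         3.1859         6.3718
  3        2.375         2.1782         6.5346
  4        2.375         2.1163         8.4653
  5        2.375         2.0562        10.2809
  6        2.375         1.9977        11.9864
  7        2.375         1.9410        13.5867
  8      102.375        81.2881       650.3047
  Σ                     98.0425       710.8095
Price P = Σ PV = 98.0425.
Macaulay duration = Σ(t·PV) / P = 710.8095 / 98.0425 = 7.25002 half-year periods.
In years: 7.25002 / 2 = 3.62501 years.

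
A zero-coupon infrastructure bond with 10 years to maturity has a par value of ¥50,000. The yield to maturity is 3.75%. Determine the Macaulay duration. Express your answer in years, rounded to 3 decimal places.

A zero-coupon bond has a single cash flow at maturity, so its Macaulay duration equals its maturity: 10 years.

10.000 years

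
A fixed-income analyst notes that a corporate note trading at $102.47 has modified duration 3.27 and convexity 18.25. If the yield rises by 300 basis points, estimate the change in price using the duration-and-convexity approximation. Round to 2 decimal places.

Duration effect: -D_mod·Δy = -3.27 × (+0.03) = -0.098100
Convexity effect: ½·C·(Δy)² = 0.5 × 18.25 × (0.03)² = +0.0082125
ΔP/P ≈ -0.098100 + 0.0082125 = -0.0898875
ΔP ≈ 102.47 × (-0.0898875) = -9.210772125.

-$9.21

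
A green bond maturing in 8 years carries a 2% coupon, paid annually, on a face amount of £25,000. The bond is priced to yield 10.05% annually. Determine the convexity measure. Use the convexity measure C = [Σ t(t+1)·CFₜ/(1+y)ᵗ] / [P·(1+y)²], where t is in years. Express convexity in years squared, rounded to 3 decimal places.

With y = 0.1005:
  t   CF        PV=CF/(1+0.1005)^t    t·PV        t(t+1)·PV
  1       500.00       454.3389       454.3389         908.6779
  2       500.00       412.8477       825.6955       2,477.0864
  3       500.00       375.1456     1,125.4368       4,501.7473
  4       500.00       340.8865     1,363.5460       6,817.7302
  5       500.00       309.7560     1,548.7802       9,292.6809
  6       500.00       281.4685     1,688.8107      11,821.6749
  7       500.00       255.7642     1,790.3491      14,322.7926
  8    25,500.00    11,852.7686    94,822.1487     853,399.3382
  Σ                 14,282.9760   103,619.1059     903,541.7285
P = 14,282.9760.
Convexity = Σ t(t+1)·PV / [P·(1+y)²] = 903,541.7285 / (14,282.9760 × 1.211100) = 52.23353.

52.234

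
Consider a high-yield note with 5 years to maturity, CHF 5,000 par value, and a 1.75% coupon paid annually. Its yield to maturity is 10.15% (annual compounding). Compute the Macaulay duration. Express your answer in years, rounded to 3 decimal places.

Periodic yield y = 0.1015. Discount each cash flow and weight by its year:
  t   CF        PV=CF/(1+0.1015)^t    t·PV
  1        87.50        79.4371        79.4371
  2        87.50        72.1172       144.2345
  3        87.50        65.4718       196.4155
  4        87.50        59.4388       237.7552
  5     5,087.50     3,137.4869    15,687.4343
  Σ                  3,413.9519    16,345.2766
Price P = Σ PV = 3,413.9519.
Macaulay duration = Σ(t·PV) / P = 16,345.2766 / 3,413.9519 = 4.78779 years.

4.788 years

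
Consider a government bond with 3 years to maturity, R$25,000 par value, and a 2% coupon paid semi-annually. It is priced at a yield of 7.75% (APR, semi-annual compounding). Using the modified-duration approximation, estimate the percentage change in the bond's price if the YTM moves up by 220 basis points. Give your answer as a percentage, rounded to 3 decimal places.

Periodic yield y = 0.03875. Modified duration first:
  t   CF        PV=CF/(1+0.03875)^t    t·PV
  1       250.00       240.6739       240.6739
  2       250.00       231.6957       463.3914
  3       250.00       223.0524       669.1572
  4       250.00       214.7316       858.9262
  5       250.00       206.7211     1,033.6055
  6    25,250.00    20,099.9585   120,599.7513
  Σ                 21,216.8332   123,865.5055
P = 21,216.8332; D_Mac = 5.83808 half-year periods = 2.91904 yrs; D_mod = 2.91904/(1+0.03875) = 2.81015 yrs.
ΔP/P ≈ -D_mod · Δy = -2.81015 × (+0.022) = -0.061823 = -6.1823%.

-6.182%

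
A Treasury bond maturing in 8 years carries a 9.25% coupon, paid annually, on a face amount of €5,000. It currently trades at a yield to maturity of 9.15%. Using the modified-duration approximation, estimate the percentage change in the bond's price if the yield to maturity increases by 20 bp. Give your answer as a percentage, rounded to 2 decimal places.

-1.10%

Periodic yield y = 0.0915. Modified duration first:
  t   CF        PV=CF/(1+0.0915)^t    t·PV
  1       462.50       423.7288       423.7288
  2       462.50       388.2078       776.4156
  3       462.50       355.6645     1,066.9935
  4       462.50       325.8493     1,303.3972
  5       462.50       298.5335     1,492.6674
  6       462.50       273.5075     1,641.0452
  7       462.50       250.5795     1,754.0566
  8     5,462.50     2,711.4496    21,691.5965
  Σ                  5,027.5205    30,149.9007
P = 5,027.5205; D_Mac = 5.99697 yrs; D_mod = 5.99697/(1+0.0915) = 5.49425 yrs.
ΔP/P ≈ -D_mod · Δy = -5.49425 × (+0.002) = -0.010988 = -1.0988%.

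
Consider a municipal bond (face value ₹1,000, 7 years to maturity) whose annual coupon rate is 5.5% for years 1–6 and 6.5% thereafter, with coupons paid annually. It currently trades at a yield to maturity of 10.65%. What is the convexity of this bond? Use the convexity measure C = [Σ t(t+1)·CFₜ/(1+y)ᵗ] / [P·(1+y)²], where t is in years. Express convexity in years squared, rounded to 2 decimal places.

With y = 0.1065:
  t   CF        PV=CF/(1+0.1065)^t    t·PV        t(t+1)·PV
  1        55.00        49.7063        49.7063          99.4126
  2        55.00        44.9221        89.8442         269.5325
  3        55.00        40.5984       121.7951         487.1803
  4        55.00        36.6908       146.7631         733.8157
  5        55.00        33.1593       165.7966         994.7796
  6        55.00        29.9678       179.8065       1,258.6456
  7     1,065.00       524.4326     3,671.0282      29,368.2256
  Σ                    759.4772     4,424.7400      33,211.5918
P = 759.4772.
Convexity = Σ t(t+1)·PV / [P·(1+y)²] = 33,211.5918 / (759.4772 × 1.224342) = 35.71677.

35.72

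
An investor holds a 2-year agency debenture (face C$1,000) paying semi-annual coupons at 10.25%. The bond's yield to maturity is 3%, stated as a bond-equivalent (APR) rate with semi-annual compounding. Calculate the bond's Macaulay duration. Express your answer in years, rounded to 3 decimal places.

Periodic yield y = 0.015. Discount each cash flow and weight by its period:
  t   CF        PV=CF/(1+0.015)^t    t·PV
  1        51.25        50.4926        50.4926
  2        51.25        49.7464        99.4928
  3        51.25        49.0112       147.0337
  4     1,051.25       990.4712     3,961.8847
  Σ                  1,139.7214     4,258.9039
Price P = Σ PV = 1,139.7214.
Macaulay duration = Σ(t·PV) / P = 4,258.9039 / 1,139.7214 = 3.73679 half-year periods.
In years: 3.73679 / 2 = 1.86840 years.

1.868 years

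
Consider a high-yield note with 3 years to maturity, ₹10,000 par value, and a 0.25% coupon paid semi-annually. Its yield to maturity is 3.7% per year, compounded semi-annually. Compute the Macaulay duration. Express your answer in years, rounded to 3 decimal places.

Periodic yield y = 0.0185. Discount each cash flow and weight by its period:
  t   CF        PV=CF/(1+0.0185)^t    t·PV
  1        12.50        12.2730        12.2730
  2        12.50        12.0500        24.1000
  3        12.50        11.8311        35.4934
  4        12.50        11.6162        46.4650
  5        12.50        11.4053        57.0263
  6    10,012.50     8,969.6672    53,818.0031
  Σ                  9,028.8428    53,993.3608
Price P = Σ PV = 9,028.8428.
Macaulay duration = Σ(t·PV) / P = 53,993.3608 / 9,028.8428 = 5.98010 half-year periods.
In years: 5.98010 / 2 = 2.99005 years.

2.990 years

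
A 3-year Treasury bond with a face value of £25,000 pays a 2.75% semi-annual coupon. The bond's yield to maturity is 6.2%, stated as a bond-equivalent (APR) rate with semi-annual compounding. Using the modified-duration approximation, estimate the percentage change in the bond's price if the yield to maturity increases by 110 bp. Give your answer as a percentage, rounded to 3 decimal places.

-3.088%

Periodic yield y = 0.031. Modified duration first:
  t   CF        PV=CF/(1+0.031)^t    t·PV
  1       343.75       333.4142       333.4142
  2       343.75       323.3891       646.7782
  3       343.75       313.6655       940.9964
  4       343.75       304.2342     1,216.9368
  5       343.75       295.0865     1,475.4326
  6    25,343.75    21,101.7700   126,610.6197
  Σ                 22,671.5594   131,224.1780
P = 22,671.5594; D_Mac = 5.78805 half-year periods = 2.89403 yrs; D_mod = 2.89403/(1+0.031) = 2.80701 yrs.
ΔP/P ≈ -D_mod · Δy = -2.80701 × (+0.011) = -0.030877 = -3.0877%.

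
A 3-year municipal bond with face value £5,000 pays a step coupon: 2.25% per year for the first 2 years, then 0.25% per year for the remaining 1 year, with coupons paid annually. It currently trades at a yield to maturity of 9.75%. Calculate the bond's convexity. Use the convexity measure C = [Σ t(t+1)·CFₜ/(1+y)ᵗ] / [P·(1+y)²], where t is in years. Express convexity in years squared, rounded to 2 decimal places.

9.63

With y = 0.0975:
  t   CF        PV=CF/(1+0.0975)^t    t·PV        t(t+1)·PV
  1       112.50       102.5057       102.5057         205.0114
  2       112.50        93.3993       186.7985         560.3956
  3     5,012.50     3,791.7596    11,375.2789      45,501.1156
  Σ                  3,987.6646    11,664.5831      46,266.5226
P = 3,987.6646.
Convexity = Σ t(t+1)·PV / [P·(1+y)²] = 46,266.5226 / (3,987.6646 × 1.204506) = 9.63250.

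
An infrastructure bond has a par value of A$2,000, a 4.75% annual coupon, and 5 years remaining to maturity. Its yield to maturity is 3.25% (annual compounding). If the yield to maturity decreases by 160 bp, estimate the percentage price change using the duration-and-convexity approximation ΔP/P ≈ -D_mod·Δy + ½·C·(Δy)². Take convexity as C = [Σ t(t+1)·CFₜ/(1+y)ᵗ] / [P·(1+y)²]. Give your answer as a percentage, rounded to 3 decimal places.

+7.422%

With y = 0.0325:
  t   CF        PV=CF/(1+0.0325)^t    t·PV        t(t+1)·PV
  1        95.00        92.0097        92.0097         184.0194
  2        95.00        89.1135       178.2270         534.6810
  3        95.00        86.3085       258.9254       1,035.7017
  4        95.00        83.5917       334.3670       1,671.8348
  5     2,095.00     1,785.3926     8,926.9629      53,561.7774
  Σ                  2,136.4160     9,790.4920      56,988.0142
P = 2,136.4160; D_Mac = 4.58267 yrs; D_mod = 4.43842 yrs; C = 25.02174.
Duration effect: -4.43842 × (-0.016) = +0.071015
Convexity effect: 0.5 × 25.02174 × (-0.016)² = +0.0032028
ΔP/P ≈ +0.071015 + 0.0032028 = +0.074218 = +7.4218%.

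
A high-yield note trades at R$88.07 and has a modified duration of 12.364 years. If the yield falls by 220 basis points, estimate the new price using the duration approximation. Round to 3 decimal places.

R$112.026

Duration approximation: ΔP/P ≈ -D_mod · Δy = -12.364 × (-0.022) = +0.272008.
New price ≈ 88.07 × (1 + 0.272008) = 112.02574456.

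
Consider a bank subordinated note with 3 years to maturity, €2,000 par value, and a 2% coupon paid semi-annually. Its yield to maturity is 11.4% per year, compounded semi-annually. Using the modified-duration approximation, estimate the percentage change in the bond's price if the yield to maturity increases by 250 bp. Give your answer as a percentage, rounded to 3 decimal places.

Periodic yield y = 0.057. Modified duration first:
  t   CF        PV=CF/(1+0.057)^t    t·PV
  1        20.00        18.9215        18.9215
  2        20.00        17.9011        35.8022
  3        20.00        16.9358        50.8073
  4        20.00        16.0225        64.0900
  5        20.00        15.1585        75.7923
  6     2,020.00     1,448.4431     8,690.6587
  Σ                  1,533.3824     8,936.0720
P = 1,533.3824; D_Mac = 5.82769 half-year periods = 2.91384 yrs; D_mod = 2.91384/(1+0.057) = 2.75671 yrs.
ΔP/P ≈ -D_mod · Δy = -2.75671 × (+0.025) = -0.068918 = -6.8918%.

-6.892%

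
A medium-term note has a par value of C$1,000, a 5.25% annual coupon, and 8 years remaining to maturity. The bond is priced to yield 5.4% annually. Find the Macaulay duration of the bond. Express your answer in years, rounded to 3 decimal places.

6.727 years

Periodic yield y = 0.054. Discount each cash flow and weight by its year:
  t   CF        PV=CF/(1+0.054)^t    t·PV
  1        52.50        49.8102        49.8102
  2        52.50        47.2583        94.5166
  3        52.50        44.8371       134.5113
  4        52.50        42.5399       170.1598
  5        52.50        40.3605       201.8024
  6        52.50        38.2927       229.7560
  7        52.50        36.3308       254.3156
  8     1,052.50       691.0305     5,528.2440
  Σ                    990.4600     6,663.1159
Price P = Σ PV = 990.4600.
Macaulay duration = Σ(t·PV) / P = 6,663.1159 / 990.4600 = 6.72729 years.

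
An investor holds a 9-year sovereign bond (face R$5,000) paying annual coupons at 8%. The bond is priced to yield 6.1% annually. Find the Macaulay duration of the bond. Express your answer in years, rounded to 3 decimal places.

Periodic yield y = 0.061. Discount each cash flow and weight by its year:
  t   CF        PV=CF/(1+0.061)^t    t·PV
  1       400.00       377.0028       377.0028
  2       400.00       355.3278       710.6557
  3       400.00       334.8990     1,004.6970
  4       400.00       315.6447     1,262.5787
  5       400.00       297.4973     1,487.4866
  6       400.00       280.3933     1,682.3600
  7       400.00       264.2727     1,849.9089
  8       400.00       249.0789     1,992.6311
  9     5,400.00     3,169.2413    28,523.1716
  Σ                  5,643.3579    38,890.4924
Price P = Σ PV = 5,643.3579.
Macaulay duration = Σ(t·PV) / P = 38,890.4924 / 5,643.3579 = 6.89137 years.

6.891 years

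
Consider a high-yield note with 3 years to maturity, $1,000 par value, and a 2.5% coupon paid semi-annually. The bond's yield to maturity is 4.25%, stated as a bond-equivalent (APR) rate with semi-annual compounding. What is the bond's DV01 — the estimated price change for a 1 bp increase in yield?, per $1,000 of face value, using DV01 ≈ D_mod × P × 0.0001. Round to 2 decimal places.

Periodic yield y = 0.02125.
  t   CF        PV=CF/(1+0.02125)^t    t·PV
  1        12.50        12.2399        12.2399
  2        12.50        11.9852        23.9704
  3        12.50        11.7358        35.2075
  4        12.50        11.4916        45.9665
  5        12.50        11.2525        56.2626
  6     1,012.50       892.4885     5,354.9308
  Σ                    951.1936     5,528.5778
P = 951.1936; D_Mac = 5.81225 half-year periods = 2.90613 yrs; D_mod = 2.84566 yrs.
DV01 ≈ 2.84566 × 951.1936 × 0.0001 = 0.270677.

$0.27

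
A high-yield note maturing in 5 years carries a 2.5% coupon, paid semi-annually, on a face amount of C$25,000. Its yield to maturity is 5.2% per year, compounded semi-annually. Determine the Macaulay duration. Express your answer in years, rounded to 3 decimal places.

4.709 years

Periodic yield y = 0.026. Discount each cash flow and weight by its period:
  t   CF        PV=CF/(1+0.026)^t    t·PV
  1       312.50       304.5809       304.5809
  2       312.50       296.8625       593.7249
  3       312.50       289.3396       868.0189
  4       312.50       282.0074     1,128.0298
  5       312.50       274.8611     1,374.3053
  6       312.50       267.8958     1,607.3746
  7       312.50       261.1070     1,827.7489
  8       312.50       254.4902     2,035.9219
  9       312.50       248.0412     2,232.3705
  10   25,312.50    19,582.1978   195,821.9779
  Σ                 22,061.3835   207,794.0538
Price P = Σ PV = 22,061.3835.
Macaulay duration = Σ(t·PV) / P = 207,794.0538 / 22,061.3835 = 9.41890 half-year periods.
In years: 9.41890 / 2 = 4.70945 years.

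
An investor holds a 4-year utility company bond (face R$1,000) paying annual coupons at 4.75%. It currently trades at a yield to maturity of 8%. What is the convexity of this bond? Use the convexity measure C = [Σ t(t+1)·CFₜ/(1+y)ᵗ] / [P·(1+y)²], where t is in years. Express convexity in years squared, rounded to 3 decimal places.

With y = 0.08:
  t   CF        PV=CF/(1+0.08)^t    t·PV        t(t+1)·PV
  1        47.50        43.9815        43.9815          87.9630
  2        47.50        40.7236        81.4472         244.3416
  3        47.50        37.7070       113.1211         452.4844
  4     1,047.50       769.9438     3,079.7751      15,398.8754
  Σ                    892.3559     3,318.3248      16,183.6643
P = 892.3559.
Convexity = Σ t(t+1)·PV / [P·(1+y)²] = 16,183.6643 / (892.3559 × 1.166400) = 15.54860.

15.549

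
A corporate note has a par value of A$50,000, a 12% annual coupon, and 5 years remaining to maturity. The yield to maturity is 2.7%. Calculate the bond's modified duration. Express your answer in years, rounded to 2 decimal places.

4.09 years

Periodic yield y = 0.027. First find Macaulay duration:
  t   CF        PV=CF/(1+0.027)^t    t·PV
  1     6,000.00     5,842.2590     5,842.2590
  2     6,000.00     5,688.6651    11,377.3301
  3     6,000.00     5,539.1091    16,617.3273
  4     6,000.00     5,393.4850    21,573.9400
  5    56,000.00    49,015.7677   245,078.8385
  Σ                 71,479.2859   300,489.6949
P = 71,479.2859; Macaulay duration = 300,489.6949 / 71,479.2859 = 4.20387 years.
Modified duration = D_Mac / (1 + y) = 4.20387 / 1.027 = 4.09335 years.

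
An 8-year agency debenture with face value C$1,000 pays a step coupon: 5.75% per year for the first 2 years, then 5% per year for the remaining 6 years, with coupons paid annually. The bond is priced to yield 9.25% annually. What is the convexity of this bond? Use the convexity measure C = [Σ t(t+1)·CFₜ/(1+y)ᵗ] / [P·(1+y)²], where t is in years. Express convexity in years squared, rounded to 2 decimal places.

45.66

With y = 0.0925:
  t   CF        PV=CF/(1+0.0925)^t    t·PV        t(t+1)·PV
  1        57.50        52.6316        52.6316         105.2632
  2        57.50        48.1754        96.3507         289.0521
  3        50.00        38.3447       115.0342         460.1367
  4        50.00        35.0981       140.3926         701.9630
  5        50.00        32.1265       160.6323         963.7936
  6        50.00        29.4064       176.4382       1,235.0673
  7        50.00        26.9166       188.4161       1,507.3285
  8     1,050.00       517.3896     4,139.1172      37,252.0546
  Σ                    780.0889     5,069.0128      42,514.6590
P = 780.0889.
Convexity = Σ t(t+1)·PV / [P·(1+y)²] = 42,514.6590 / (780.0889 × 1.193556) = 45.66166.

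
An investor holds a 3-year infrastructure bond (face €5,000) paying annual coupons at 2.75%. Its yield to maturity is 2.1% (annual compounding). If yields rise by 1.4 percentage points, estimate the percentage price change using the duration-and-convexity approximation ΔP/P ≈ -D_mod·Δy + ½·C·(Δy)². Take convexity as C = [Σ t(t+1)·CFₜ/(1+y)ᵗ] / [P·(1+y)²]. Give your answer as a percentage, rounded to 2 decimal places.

-3.90%

With y = 0.021:
  t   CF        PV=CF/(1+0.021)^t    t·PV        t(t+1)·PV
  1       137.50       134.6719       134.6719         269.3438
  2       137.50       131.9019       263.8039         791.4117
  3     5,137.50     4,826.9701    14,480.9103      57,923.6412
  Σ                  5,093.5439    14,879.3861      58,984.3967
P = 5,093.5439; D_Mac = 2.92122 yrs; D_mod = 2.86114 yrs; C = 11.10876.
Duration effect: -2.86114 × (+0.014) = -0.040056
Convexity effect: 0.5 × 11.10876 × (0.014)² = +0.0010887
ΔP/P ≈ -0.040056 + 0.0010887 = -0.038967 = -3.8967%.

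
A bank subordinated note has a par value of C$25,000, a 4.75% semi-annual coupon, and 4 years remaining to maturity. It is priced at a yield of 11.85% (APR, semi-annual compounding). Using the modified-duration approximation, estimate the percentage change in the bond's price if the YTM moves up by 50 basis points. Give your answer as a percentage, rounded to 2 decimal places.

-1.72%

Periodic yield y = 0.05925. Modified duration first:
  t   CF        PV=CF/(1+0.05925)^t    t·PV
  1       593.75       560.5381       560.5381
  2       593.75       529.1840     1,058.3679
  3       593.75       499.5836     1,498.7509
  4       593.75       471.6390     1,886.5561
  5       593.75       445.2575     2,226.2876
  6       593.75       420.3517     2,522.1101
  7       593.75       396.8390     2,777.8728
  8    25,593.75    16,149.0189   129,192.1510
  Σ                 19,472.4118   141,722.6345
P = 19,472.4118; D_Mac = 7.27812 half-year periods = 3.63906 yrs; D_mod = 3.63906/(1+0.05925) = 3.43551 yrs.
ΔP/P ≈ -D_mod · Δy = -3.43551 × (+0.005) = -0.017178 = -1.7178%.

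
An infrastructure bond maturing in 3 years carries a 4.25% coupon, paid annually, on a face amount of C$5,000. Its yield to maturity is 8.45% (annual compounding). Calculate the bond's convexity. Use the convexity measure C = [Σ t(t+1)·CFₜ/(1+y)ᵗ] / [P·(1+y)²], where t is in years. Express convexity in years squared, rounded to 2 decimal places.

With y = 0.0845:
  t   CF        PV=CF/(1+0.0845)^t    t·PV        t(t+1)·PV
  1       212.50       195.9428       195.9428         391.8857
  2       212.50       180.6757       361.3515       1,084.0544
  3     5,212.50     4,086.5555    12,259.6664      49,038.6657
  Σ                  4,463.1740    12,816.9607      50,514.6058
P = 4,463.1740.
Convexity = Σ t(t+1)·PV / [P·(1+y)²] = 50,514.6058 / (4,463.1740 × 1.176140) = 9.62308.

9.62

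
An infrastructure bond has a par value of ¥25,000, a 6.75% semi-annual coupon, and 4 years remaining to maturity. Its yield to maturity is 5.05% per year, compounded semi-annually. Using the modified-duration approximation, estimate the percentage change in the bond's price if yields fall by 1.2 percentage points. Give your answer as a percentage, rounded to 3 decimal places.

Periodic yield y = 0.02525. Modified duration first:
  t   CF        PV=CF/(1+0.02525)^t    t·PV
  1       843.75       822.9700       822.9700
  2       843.75       802.7018     1,605.4036
  3       843.75       782.9327     2,348.7982
  4       843.75       763.6506     3,054.6022
  5       843.75       744.8433     3,724.2163
  6       843.75       726.4992     4,358.9950
  7       843.75       708.6068     4,960.2479
  8    25,843.75    21,169.8269   169,358.6154
  Σ                 26,522.0313   190,233.8487
P = 26,522.0313; D_Mac = 7.17267 half-year periods = 3.58634 yrs; D_mod = 3.58634/(1+0.02525) = 3.49801 yrs.
ΔP/P ≈ -D_mod · Δy = -3.49801 × (-0.012) = +0.041976 = +4.1976%.

+4.198%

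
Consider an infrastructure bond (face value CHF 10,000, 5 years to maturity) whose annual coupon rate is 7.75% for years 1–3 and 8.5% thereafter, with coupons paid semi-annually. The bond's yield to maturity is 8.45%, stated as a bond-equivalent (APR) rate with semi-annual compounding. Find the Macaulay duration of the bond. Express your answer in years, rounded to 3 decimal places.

4.226 years

Periodic yield y = 0.04225. Discount each cash flow and weight by its period:
  t   CF        PV=CF/(1+0.04225)^t    t·PV
  1       387.50       371.7918       371.7918
  2       387.50       356.7204       713.4407
  3       387.50       342.2599     1,026.7796
  4       387.50       328.3856     1,313.5424
  5       387.50       315.0737     1,575.3686
  6       387.50       302.3015     1,813.8089
  7       425.00       318.1161     2,226.8125
  8       425.00       305.2205     2,441.7640
  9       425.00       292.8477     2,635.6292
  10   10,425.00     6,892.1866    68,921.8658
  Σ                  9,824.9037    83,040.8035
Price P = Σ PV = 9,824.9037.
Macaulay duration = Σ(t·PV) / P = 83,040.8035 / 9,824.9037 = 8.45207 half-year periods.
In years: 8.45207 / 2 = 4.22604 years.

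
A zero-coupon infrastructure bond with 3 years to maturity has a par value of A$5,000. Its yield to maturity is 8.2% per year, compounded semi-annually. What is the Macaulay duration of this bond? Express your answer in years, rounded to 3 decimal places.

A zero-coupon bond has a single cash flow at maturity, so its Macaulay duration equals its maturity: 3 years.
(Equivalently: 6 semi-annual periods ÷ 2 = 3 years.)

3.000 years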